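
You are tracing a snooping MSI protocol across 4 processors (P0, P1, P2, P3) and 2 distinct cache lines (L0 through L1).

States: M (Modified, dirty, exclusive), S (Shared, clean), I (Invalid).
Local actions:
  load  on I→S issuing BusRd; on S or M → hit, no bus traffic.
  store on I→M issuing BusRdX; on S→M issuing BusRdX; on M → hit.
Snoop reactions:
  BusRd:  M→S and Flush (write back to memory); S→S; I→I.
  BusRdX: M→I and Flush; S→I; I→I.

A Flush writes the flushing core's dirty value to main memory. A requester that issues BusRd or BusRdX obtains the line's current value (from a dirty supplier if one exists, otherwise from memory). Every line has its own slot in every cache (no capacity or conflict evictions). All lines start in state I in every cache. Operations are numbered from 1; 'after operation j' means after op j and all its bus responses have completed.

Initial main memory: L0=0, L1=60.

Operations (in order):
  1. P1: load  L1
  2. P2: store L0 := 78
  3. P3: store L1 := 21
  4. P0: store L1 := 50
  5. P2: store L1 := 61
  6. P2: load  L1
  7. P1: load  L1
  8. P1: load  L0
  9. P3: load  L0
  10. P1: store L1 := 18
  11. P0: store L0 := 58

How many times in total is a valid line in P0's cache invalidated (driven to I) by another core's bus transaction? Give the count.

invalidations = 1

  op1 P1: load  L1 → I/S/I/I on L1; bus BusRd; mem=60
  op2 P2: store L0 := 78 → I/I/M/I on L0; bus BusRdX; mem=0
  op3 P3: store L1 := 21 → I/I/I/M on L1; bus BusRdX; mem=60
  op4 P0: store L1 := 50 → M/I/I/I on L1; bus BusRdX Flush; mem=21
  op5 P2: store L1 := 61 → I/I/M/I on L1; bus BusRdX Flush; mem=50
  op6 P2: load  L1 → I/I/M/I on L1; bus (none); mem=50
  op7 P1: load  L1 → I/S/S/I on L1; bus BusRd Flush; mem=61
  op8 P1: load  L0 → I/S/S/I on L0; bus BusRd Flush; mem=78
  op9 P3: load  L0 → I/S/S/S on L0; bus BusRd; mem=78
  op10 P1: store L1 := 18 → I/M/I/I on L1; bus BusRdX; mem=61
  op11 P0: store L0 := 58 → M/I/I/I on L0; bus BusRdX; mem=78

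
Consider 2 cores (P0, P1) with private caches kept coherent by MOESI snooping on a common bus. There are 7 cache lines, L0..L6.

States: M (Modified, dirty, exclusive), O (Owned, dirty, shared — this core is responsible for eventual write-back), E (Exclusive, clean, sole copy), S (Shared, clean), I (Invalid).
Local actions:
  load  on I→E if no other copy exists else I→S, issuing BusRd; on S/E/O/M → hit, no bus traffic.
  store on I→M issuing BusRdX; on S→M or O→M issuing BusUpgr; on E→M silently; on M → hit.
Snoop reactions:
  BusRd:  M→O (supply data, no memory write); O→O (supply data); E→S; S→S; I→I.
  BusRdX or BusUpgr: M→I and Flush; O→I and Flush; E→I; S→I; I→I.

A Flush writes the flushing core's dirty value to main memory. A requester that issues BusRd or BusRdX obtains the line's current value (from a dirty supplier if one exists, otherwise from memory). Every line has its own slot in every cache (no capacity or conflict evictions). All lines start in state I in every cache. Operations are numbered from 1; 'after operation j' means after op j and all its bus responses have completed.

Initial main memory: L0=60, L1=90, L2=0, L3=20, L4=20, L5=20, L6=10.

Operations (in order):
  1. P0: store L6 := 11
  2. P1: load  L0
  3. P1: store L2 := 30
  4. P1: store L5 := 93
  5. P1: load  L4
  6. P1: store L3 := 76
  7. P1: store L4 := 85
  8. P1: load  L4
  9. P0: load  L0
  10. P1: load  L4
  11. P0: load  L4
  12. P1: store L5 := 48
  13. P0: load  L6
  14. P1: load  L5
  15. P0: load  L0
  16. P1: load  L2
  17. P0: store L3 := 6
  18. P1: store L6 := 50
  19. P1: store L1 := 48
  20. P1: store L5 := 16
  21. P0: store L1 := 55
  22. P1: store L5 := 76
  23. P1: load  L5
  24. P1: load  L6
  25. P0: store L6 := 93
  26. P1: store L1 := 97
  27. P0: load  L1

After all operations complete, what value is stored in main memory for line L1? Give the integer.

memory[L1] = 55

  op1 P0: store L6 := 11 → M/I on L6; bus BusRdX; mem=10
  op2 P1: load  L0 → I/E on L0; bus BusRd; mem=60
  op3 P1: store L2 := 30 → I/M on L2; bus BusRdX; mem=0
  op4 P1: store L5 := 93 → I/M on L5; bus BusRdX; mem=20
  op5 P1: load  L4 → I/E on L4; bus BusRd; mem=20
  op6 P1: store L3 := 76 → I/M on L3; bus BusRdX; mem=20
  op7 P1: store L4 := 85 → I/M on L4; bus (none); mem=20
  op8 P1: load  L4 → I/M on L4; bus (none); mem=20
  op9 P0: load  L0 → S/S on L0; bus BusRd; mem=60
  op10 P1: load  L4 → I/M on L4; bus (none); mem=20
  op11 P0: load  L4 → S/O on L4; bus BusRd; mem=20
  op12 P1: store L5 := 48 → I/M on L5; bus (none); mem=20
  op13 P0: load  L6 → M/I on L6; bus (none); mem=10
  op14 P1: load  L5 → I/M on L5; bus (none); mem=20
  op15 P0: load  L0 → S/S on L0; bus (none); mem=60
  op16 P1: load  L2 → I/M on L2; bus (none); mem=0
  op17 P0: store L3 := 6 → M/I on L3; bus BusRdX Flush; mem=76
  op18 P1: store L6 := 50 → I/M on L6; bus BusRdX Flush; mem=11
  op19 P1: store L1 := 48 → I/M on L1; bus BusRdX; mem=90
  op20 P1: store L5 := 16 → I/M on L5; bus (none); mem=20
  op21 P0: store L1 := 55 → M/I on L1; bus BusRdX Flush; mem=48
  op22 P1: store L5 := 76 → I/M on L5; bus (none); mem=20
  op23 P1: load  L5 → I/M on L5; bus (none); mem=20
  op24 P1: load  L6 → I/M on L6; bus (none); mem=11
  op25 P0: store L6 := 93 → M/I on L6; bus BusRdX Flush; mem=50
  op26 P1: store L1 := 97 → I/M on L1; bus BusRdX Flush; mem=55
  op27 P0: load  L1 → S/O on L1; bus BusRd; mem=55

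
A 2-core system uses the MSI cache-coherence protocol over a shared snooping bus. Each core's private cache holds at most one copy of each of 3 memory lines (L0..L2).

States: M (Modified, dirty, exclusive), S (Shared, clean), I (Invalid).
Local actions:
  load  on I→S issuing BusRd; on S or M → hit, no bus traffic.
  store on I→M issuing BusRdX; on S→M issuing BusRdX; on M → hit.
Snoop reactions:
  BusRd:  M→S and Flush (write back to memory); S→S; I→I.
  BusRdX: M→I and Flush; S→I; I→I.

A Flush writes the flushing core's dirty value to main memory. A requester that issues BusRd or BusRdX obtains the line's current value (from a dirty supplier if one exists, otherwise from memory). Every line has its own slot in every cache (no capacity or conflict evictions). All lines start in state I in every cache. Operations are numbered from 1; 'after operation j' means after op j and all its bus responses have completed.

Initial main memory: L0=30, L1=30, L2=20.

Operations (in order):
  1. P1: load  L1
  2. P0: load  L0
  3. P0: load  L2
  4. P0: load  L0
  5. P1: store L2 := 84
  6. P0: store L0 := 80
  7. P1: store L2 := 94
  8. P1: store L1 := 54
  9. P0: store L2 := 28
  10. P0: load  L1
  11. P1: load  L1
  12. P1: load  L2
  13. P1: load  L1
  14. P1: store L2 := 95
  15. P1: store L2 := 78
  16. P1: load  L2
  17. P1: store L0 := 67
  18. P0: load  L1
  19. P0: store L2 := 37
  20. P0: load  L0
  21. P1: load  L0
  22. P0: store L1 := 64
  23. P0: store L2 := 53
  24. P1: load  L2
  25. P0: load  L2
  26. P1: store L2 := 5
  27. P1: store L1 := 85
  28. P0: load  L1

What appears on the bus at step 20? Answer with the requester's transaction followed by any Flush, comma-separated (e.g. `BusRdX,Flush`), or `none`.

bus = BusRd,Flush

  op1 P1: load  L1 → I/S on L1; bus BusRd; mem=30
  op2 P0: load  L0 → S/I on L0; bus BusRd; mem=30
  op3 P0: load  L2 → S/I on L2; bus BusRd; mem=20
  op4 P0: load  L0 → S/I on L0; bus (none); mem=30
  op5 P1: store L2 := 84 → I/M on L2; bus BusRdX; mem=20
  op6 P0: store L0 := 80 → M/I on L0; bus BusRdX; mem=30
  op7 P1: store L2 := 94 → I/M on L2; bus (none); mem=20
  op8 P1: store L1 := 54 → I/M on L1; bus BusRdX; mem=30
  op9 P0: store L2 := 28 → M/I on L2; bus BusRdX Flush; mem=94
  op10 P0: load  L1 → S/S on L1; bus BusRd Flush; mem=54
  op11 P1: load  L1 → S/S on L1; bus (none); mem=54
  op12 P1: load  L2 → S/S on L2; bus BusRd Flush; mem=28
  op13 P1: load  L1 → S/S on L1; bus (none); mem=54
  op14 P1: store L2 := 95 → I/M on L2; bus BusRdX; mem=28
  op15 P1: store L2 := 78 → I/M on L2; bus (none); mem=28
  op16 P1: load  L2 → I/M on L2; bus (none); mem=28
  op17 P1: store L0 := 67 → I/M on L0; bus BusRdX Flush; mem=80
  op18 P0: load  L1 → S/S on L1; bus (none); mem=54
  op19 P0: store L2 := 37 → M/I on L2; bus BusRdX Flush; mem=78
  op20 P0: load  L0 → S/S on L0; bus BusRd Flush; mem=67
  op21 P1: load  L0 → S/S on L0; bus (none); mem=67
  op22 P0: store L1 := 64 → M/I on L1; bus BusRdX; mem=54
  op23 P0: store L2 := 53 → M/I on L2; bus (none); mem=78
  op24 P1: load  L2 → S/S on L2; bus BusRd Flush; mem=53
  op25 P0: load  L2 → S/S on L2; bus (none); mem=53
  op26 P1: store L2 := 5 → I/M on L2; bus BusRdX; mem=53
  op27 P1: store L1 := 85 → I/M on L1; bus BusRdX Flush; mem=64
  op28 P0: load  L1 → S/S on L1; bus BusRd Flush; mem=85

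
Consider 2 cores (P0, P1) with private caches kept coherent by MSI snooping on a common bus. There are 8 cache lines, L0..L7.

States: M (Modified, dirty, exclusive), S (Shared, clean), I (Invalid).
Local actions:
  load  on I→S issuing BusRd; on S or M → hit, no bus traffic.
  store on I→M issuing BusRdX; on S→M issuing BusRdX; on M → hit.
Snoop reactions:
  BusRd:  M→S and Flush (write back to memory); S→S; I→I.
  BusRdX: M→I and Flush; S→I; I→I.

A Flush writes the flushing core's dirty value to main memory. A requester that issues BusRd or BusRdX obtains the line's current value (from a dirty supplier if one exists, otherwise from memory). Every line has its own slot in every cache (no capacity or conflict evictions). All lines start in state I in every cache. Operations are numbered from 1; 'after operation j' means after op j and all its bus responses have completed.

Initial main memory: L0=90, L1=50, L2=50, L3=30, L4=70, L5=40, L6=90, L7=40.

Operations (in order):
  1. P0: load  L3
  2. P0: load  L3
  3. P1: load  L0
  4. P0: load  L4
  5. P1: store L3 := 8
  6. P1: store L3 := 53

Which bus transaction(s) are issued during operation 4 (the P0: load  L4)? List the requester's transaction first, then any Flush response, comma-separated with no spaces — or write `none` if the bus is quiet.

  op1 P0: load  L3 → S/I on L3; bus BusRd; mem=30
  op2 P0: load  L3 → S/I on L3; bus (none); mem=30
  op3 P1: load  L0 → I/S on L0; bus BusRd; mem=90
  op4 P0: load  L4 → S/I on L4; bus BusRd; mem=70
  op5 P1: store L3 := 8 → I/M on L3; bus BusRdX; mem=30
  op6 P1: store L3 := 53 → I/M on L3; bus (none); mem=30

bus = BusRd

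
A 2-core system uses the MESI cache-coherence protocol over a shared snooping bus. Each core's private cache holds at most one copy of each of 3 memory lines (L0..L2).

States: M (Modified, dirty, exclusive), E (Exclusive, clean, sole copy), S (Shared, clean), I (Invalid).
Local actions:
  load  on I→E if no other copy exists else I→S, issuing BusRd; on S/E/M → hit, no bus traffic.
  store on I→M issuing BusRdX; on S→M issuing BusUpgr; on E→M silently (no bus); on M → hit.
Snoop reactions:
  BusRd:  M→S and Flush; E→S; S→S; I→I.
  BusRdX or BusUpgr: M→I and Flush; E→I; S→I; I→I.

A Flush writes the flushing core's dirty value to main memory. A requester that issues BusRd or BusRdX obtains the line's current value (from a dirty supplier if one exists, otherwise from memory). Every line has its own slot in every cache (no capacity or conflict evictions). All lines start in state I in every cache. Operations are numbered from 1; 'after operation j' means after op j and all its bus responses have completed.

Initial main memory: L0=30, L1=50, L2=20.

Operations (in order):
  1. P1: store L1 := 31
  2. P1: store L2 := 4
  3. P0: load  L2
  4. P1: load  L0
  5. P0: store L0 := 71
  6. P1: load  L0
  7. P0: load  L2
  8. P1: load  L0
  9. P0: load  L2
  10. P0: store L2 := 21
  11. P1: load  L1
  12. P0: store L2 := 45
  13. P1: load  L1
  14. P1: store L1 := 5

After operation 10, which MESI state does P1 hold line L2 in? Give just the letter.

step 1: P1: store L1 := 31  ⟶  IM  (L1)  txn=BusRdX  M[L1]=50
step 2: P1: store L2 := 4  ⟶  IM  (L2)  txn=BusRdX  M[L2]=20
step 3: P0: load  L2  ⟶  SS  (L2)  txn=BusRd+Flush  M[L2]=4
step 4: P1: load  L0  ⟶  IE  (L0)  txn=BusRd  M[L0]=30
step 5: P0: store L0 := 71  ⟶  MI  (L0)  txn=BusRdX  M[L0]=30
step 6: P1: load  L0  ⟶  SS  (L0)  txn=BusRd+Flush  M[L0]=71
step 7: P0: load  L2  ⟶  SS  (L2)  txn=∅  M[L2]=4
step 8: P1: load  L0  ⟶  SS  (L0)  txn=∅  M[L0]=71
step 9: P0: load  L2  ⟶  SS  (L2)  txn=∅  M[L2]=4
step 10: P0: store L2 := 21  ⟶  MI  (L2)  txn=BusUpgr  M[L2]=4
step 11: P1: load  L1  ⟶  IM  (L1)  txn=∅  M[L1]=50
step 12: P0: store L2 := 45  ⟶  MI  (L2)  txn=∅  M[L2]=4
step 13: P1: load  L1  ⟶  IM  (L1)  txn=∅  M[L1]=50
step 14: P1: store L1 := 5  ⟶  IM  (L1)  txn=∅  M[L1]=50

state = I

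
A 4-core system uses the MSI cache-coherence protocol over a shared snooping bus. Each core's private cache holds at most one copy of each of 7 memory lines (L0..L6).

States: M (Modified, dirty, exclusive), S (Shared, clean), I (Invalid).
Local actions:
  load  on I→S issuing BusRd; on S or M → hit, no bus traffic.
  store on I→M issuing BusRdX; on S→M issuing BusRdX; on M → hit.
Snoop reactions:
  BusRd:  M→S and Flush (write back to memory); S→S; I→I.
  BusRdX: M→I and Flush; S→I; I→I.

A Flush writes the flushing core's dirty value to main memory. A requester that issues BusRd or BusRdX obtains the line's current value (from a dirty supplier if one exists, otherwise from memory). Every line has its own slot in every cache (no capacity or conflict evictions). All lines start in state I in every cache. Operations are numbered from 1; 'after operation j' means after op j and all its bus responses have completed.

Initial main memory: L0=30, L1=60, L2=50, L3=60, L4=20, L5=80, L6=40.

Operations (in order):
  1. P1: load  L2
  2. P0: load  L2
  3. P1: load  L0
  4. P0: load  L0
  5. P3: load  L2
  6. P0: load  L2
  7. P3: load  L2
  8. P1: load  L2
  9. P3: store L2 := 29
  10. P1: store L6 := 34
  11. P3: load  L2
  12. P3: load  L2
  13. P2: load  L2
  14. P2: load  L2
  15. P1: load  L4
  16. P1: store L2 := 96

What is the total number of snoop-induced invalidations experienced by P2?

invalidations = 1

  op1 P1: load  L2 → I/S/I/I on L2; bus BusRd; mem=50
  op2 P0: load  L2 → S/S/I/I on L2; bus BusRd; mem=50
  op3 P1: load  L0 → I/S/I/I on L0; bus BusRd; mem=30
  op4 P0: load  L0 → S/S/I/I on L0; bus BusRd; mem=30
  op5 P3: load  L2 → S/S/I/S on L2; bus BusRd; mem=50
  op6 P0: load  L2 → S/S/I/S on L2; bus (none); mem=50
  op7 P3: load  L2 → S/S/I/S on L2; bus (none); mem=50
  op8 P1: load  L2 → S/S/I/S on L2; bus (none); mem=50
  op9 P3: store L2 := 29 → I/I/I/M on L2; bus BusRdX; mem=50
  op10 P1: store L6 := 34 → I/M/I/I on L6; bus BusRdX; mem=40
  op11 P3: load  L2 → I/I/I/M on L2; bus (none); mem=50
  op12 P3: load  L2 → I/I/I/M on L2; bus (none); mem=50
  op13 P2: load  L2 → I/I/S/S on L2; bus BusRd Flush; mem=29
  op14 P2: load  L2 → I/I/S/S on L2; bus (none); mem=29
  op15 P1: load  L4 → I/S/I/I on L4; bus BusRd; mem=20
  op16 P1: store L2 := 96 → I/M/I/I on L2; bus BusRdX; mem=29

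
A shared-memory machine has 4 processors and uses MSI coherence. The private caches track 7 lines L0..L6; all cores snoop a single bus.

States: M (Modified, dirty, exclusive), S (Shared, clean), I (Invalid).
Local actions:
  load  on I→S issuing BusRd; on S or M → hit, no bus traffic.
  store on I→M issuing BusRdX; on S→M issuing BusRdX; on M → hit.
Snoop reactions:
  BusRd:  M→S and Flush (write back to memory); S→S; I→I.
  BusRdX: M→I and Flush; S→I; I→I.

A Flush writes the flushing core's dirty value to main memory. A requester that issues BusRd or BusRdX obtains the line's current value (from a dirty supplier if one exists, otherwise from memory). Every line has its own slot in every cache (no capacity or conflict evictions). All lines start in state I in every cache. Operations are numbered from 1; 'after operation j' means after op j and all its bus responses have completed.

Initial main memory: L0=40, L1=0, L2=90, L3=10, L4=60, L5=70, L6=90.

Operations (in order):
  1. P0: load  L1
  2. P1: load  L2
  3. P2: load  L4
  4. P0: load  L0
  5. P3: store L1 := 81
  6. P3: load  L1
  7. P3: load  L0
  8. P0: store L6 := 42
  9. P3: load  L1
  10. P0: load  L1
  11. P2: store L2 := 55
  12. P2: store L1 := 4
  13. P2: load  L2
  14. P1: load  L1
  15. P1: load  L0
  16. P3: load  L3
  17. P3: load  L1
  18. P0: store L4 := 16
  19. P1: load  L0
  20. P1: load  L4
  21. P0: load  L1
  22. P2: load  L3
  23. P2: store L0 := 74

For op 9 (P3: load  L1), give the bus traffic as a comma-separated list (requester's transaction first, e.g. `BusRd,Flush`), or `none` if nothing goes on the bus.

bus = none

  op1 P0: load  L1 → S/I/I/I on L1; bus BusRd; mem=0
  op2 P1: load  L2 → I/S/I/I on L2; bus BusRd; mem=90
  op3 P2: load  L4 → I/I/S/I on L4; bus BusRd; mem=60
  op4 P0: load  L0 → S/I/I/I on L0; bus BusRd; mem=40
  op5 P3: store L1 := 81 → I/I/I/M on L1; bus BusRdX; mem=0
  op6 P3: load  L1 → I/I/I/M on L1; bus (none); mem=0
  op7 P3: load  L0 → S/I/I/S on L0; bus BusRd; mem=40
  op8 P0: store L6 := 42 → M/I/I/I on L6; bus BusRdX; mem=90
  op9 P3: load  L1 → I/I/I/M on L1; bus (none); mem=0
  op10 P0: load  L1 → S/I/I/S on L1; bus BusRd Flush; mem=81
  op11 P2: store L2 := 55 → I/I/M/I on L2; bus BusRdX; mem=90
  op12 P2: store L1 := 4 → I/I/M/I on L1; bus BusRdX; mem=81
  op13 P2: load  L2 → I/I/M/I on L2; bus (none); mem=90
  op14 P1: load  L1 → I/S/S/I on L1; bus BusRd Flush; mem=4
  op15 P1: load  L0 → S/S/I/S on L0; bus BusRd; mem=40
  op16 P3: load  L3 → I/I/I/S on L3; bus BusRd; mem=10
  op17 P3: load  L1 → I/S/S/S on L1; bus BusRd; mem=4
  op18 P0: store L4 := 16 → M/I/I/I on L4; bus BusRdX; mem=60
  op19 P1: load  L0 → S/S/I/S on L0; bus (none); mem=40
  op20 P1: load  L4 → S/S/I/I on L4; bus BusRd Flush; mem=16
  op21 P0: load  L1 → S/S/S/S on L1; bus BusRd; mem=4
  op22 P2: load  L3 → I/I/S/S on L3; bus BusRd; mem=10
  op23 P2: store L0 := 74 → I/I/M/I on L0; bus BusRdX; mem=40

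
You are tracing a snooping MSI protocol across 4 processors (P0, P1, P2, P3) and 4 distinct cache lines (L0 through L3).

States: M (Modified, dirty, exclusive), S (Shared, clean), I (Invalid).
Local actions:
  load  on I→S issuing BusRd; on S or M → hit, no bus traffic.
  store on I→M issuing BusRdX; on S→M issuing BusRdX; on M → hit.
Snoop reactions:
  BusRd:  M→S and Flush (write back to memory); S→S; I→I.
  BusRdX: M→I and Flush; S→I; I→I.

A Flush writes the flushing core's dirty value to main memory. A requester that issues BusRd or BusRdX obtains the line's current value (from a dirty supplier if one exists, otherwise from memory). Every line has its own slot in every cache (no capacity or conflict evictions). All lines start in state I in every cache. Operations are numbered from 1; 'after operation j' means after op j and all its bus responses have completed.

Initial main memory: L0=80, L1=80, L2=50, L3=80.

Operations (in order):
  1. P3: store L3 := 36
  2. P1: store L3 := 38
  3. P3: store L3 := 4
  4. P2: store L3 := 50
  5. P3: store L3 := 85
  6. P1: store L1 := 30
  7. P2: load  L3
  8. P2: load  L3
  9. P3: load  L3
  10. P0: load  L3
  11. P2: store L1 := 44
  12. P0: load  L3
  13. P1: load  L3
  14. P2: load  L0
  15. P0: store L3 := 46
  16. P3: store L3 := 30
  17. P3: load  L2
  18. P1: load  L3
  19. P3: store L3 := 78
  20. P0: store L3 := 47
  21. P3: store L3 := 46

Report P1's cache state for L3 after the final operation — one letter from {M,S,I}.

1. P3: store L3 := 36  bus=[BusRdX]  L3: P0=I P1=I P2=I P3=M  mem[L3]=80
2. P1: store L3 := 38  bus=[BusRdX,Flush]  L3: P0=I P1=M P2=I P3=I  mem[L3]=36
3. P3: store L3 := 4  bus=[BusRdX,Flush]  L3: P0=I P1=I P2=I P3=M  mem[L3]=38
4. P2: store L3 := 50  bus=[BusRdX,Flush]  L3: P0=I P1=I P2=M P3=I  mem[L3]=4
5. P3: store L3 := 85  bus=[BusRdX,Flush]  L3: P0=I P1=I P2=I P3=M  mem[L3]=50
6. P1: store L1 := 30  bus=[BusRdX]  L1: P0=I P1=M P2=I P3=I  mem[L1]=80
7. P2: load  L3  bus=[BusRd,Flush]  L3: P0=I P1=I P2=S P3=S  mem[L3]=85
8. P2: load  L3  bus=[-]  L3: P0=I P1=I P2=S P3=S  mem[L3]=85
9. P3: load  L3  bus=[-]  L3: P0=I P1=I P2=S P3=S  mem[L3]=85
10. P0: load  L3  bus=[BusRd]  L3: P0=S P1=I P2=S P3=S  mem[L3]=85
11. P2: store L1 := 44  bus=[BusRdX,Flush]  L1: P0=I P1=I P2=M P3=I  mem[L1]=30
12. P0: load  L3  bus=[-]  L3: P0=S P1=I P2=S P3=S  mem[L3]=85
13. P1: load  L3  bus=[BusRd]  L3: P0=S P1=S P2=S P3=S  mem[L3]=85
14. P2: load  L0  bus=[BusRd]  L0: P0=I P1=I P2=S P3=I  mem[L0]=80
15. P0: store L3 := 46  bus=[BusRdX]  L3: P0=M P1=I P2=I P3=I  mem[L3]=85
16. P3: store L3 := 30  bus=[BusRdX,Flush]  L3: P0=I P1=I P2=I P3=M  mem[L3]=46
17. P3: load  L2  bus=[BusRd]  L2: P0=I P1=I P2=I P3=S  mem[L2]=50
18. P1: load  L3  bus=[BusRd,Flush]  L3: P0=I P1=S P2=I P3=S  mem[L3]=30
19. P3: store L3 := 78  bus=[BusRdX]  L3: P0=I P1=I P2=I P3=M  mem[L3]=30
20. P0: store L3 := 47  bus=[BusRdX,Flush]  L3: P0=M P1=I P2=I P3=I  mem[L3]=78
21. P3: store L3 := 46  bus=[BusRdX,Flush]  L3: P0=I P1=I P2=I P3=M  mem[L3]=47

state = I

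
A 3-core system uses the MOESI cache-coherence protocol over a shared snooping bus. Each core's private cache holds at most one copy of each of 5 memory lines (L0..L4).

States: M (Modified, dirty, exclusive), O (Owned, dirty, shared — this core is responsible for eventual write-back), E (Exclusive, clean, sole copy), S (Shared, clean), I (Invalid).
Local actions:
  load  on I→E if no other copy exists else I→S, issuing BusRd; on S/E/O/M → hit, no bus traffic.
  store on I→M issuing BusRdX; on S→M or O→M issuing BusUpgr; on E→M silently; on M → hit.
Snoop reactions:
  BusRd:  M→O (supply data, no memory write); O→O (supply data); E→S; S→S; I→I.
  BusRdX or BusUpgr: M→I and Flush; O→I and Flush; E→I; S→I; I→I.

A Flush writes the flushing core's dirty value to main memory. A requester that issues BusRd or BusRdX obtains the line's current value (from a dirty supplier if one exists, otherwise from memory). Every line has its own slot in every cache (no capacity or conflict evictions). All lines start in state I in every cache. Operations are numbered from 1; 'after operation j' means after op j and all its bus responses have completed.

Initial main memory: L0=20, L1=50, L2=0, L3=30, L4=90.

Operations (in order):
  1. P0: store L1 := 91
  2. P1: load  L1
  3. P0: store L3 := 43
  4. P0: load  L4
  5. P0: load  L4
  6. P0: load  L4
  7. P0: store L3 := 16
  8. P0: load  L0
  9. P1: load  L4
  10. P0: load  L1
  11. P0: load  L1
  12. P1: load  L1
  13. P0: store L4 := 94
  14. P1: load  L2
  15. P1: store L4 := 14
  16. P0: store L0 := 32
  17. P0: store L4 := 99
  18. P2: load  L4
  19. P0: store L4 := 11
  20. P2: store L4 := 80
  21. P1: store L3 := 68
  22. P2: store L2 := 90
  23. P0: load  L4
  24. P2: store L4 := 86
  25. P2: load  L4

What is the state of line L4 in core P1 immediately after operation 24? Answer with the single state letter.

state = I

step 1: P0: store L1 := 91  ⟶  MII  (L1)  txn=BusRdX  M[L1]=50
step 2: P1: load  L1  ⟶  OSI  (L1)  txn=BusRd  M[L1]=50
step 3: P0: store L3 := 43  ⟶  MII  (L3)  txn=BusRdX  M[L3]=30
step 4: P0: load  L4  ⟶  EII  (L4)  txn=BusRd  M[L4]=90
step 5: P0: load  L4  ⟶  EII  (L4)  txn=∅  M[L4]=90
step 6: P0: load  L4  ⟶  EII  (L4)  txn=∅  M[L4]=90
step 7: P0: store L3 := 16  ⟶  MII  (L3)  txn=∅  M[L3]=30
step 8: P0: load  L0  ⟶  EII  (L0)  txn=BusRd  M[L0]=20
step 9: P1: load  L4  ⟶  SSI  (L4)  txn=BusRd  M[L4]=90
step 10: P0: load  L1  ⟶  OSI  (L1)  txn=∅  M[L1]=50
step 11: P0: load  L1  ⟶  OSI  (L1)  txn=∅  M[L1]=50
step 12: P1: load  L1  ⟶  OSI  (L1)  txn=∅  M[L1]=50
step 13: P0: store L4 := 94  ⟶  MII  (L4)  txn=BusUpgr  M[L4]=90
step 14: P1: load  L2  ⟶  IEI  (L2)  txn=BusRd  M[L2]=0
step 15: P1: store L4 := 14  ⟶  IMI  (L4)  txn=BusRdX+Flush  M[L4]=94
step 16: P0: store L0 := 32  ⟶  MII  (L0)  txn=∅  M[L0]=20
step 17: P0: store L4 := 99  ⟶  MII  (L4)  txn=BusRdX+Flush  M[L4]=14
step 18: P2: load  L4  ⟶  OIS  (L4)  txn=BusRd  M[L4]=14
step 19: P0: store L4 := 11  ⟶  MII  (L4)  txn=BusUpgr  M[L4]=14
step 20: P2: store L4 := 80  ⟶  IIM  (L4)  txn=BusRdX+Flush  M[L4]=11
step 21: P1: store L3 := 68  ⟶  IMI  (L3)  txn=BusRdX+Flush  M[L3]=16
step 22: P2: store L2 := 90  ⟶  IIM  (L2)  txn=BusRdX  M[L2]=0
step 23: P0: load  L4  ⟶  SIO  (L4)  txn=BusRd  M[L4]=11
step 24: P2: store L4 := 86  ⟶  IIM  (L4)  txn=BusUpgr  M[L4]=11
step 25: P2: load  L4  ⟶  IIM  (L4)  txn=∅  M[L4]=11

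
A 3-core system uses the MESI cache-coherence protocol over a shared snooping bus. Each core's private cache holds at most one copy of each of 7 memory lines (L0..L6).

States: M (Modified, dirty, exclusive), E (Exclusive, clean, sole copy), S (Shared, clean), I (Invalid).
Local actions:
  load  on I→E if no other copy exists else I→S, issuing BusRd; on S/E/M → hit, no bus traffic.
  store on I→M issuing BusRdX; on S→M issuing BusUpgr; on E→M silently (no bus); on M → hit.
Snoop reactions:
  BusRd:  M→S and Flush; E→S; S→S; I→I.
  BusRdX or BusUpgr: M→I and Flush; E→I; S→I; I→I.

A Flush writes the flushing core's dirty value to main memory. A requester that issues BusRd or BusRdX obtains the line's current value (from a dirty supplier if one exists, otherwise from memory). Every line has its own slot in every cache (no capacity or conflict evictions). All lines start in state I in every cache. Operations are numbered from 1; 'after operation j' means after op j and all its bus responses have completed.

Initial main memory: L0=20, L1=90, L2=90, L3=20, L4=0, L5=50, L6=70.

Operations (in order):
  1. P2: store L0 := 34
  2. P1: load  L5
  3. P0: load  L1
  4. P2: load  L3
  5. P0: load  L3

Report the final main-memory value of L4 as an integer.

memory[L4] = 0

1. P2: store L0 := 34  bus=[BusRdX]  L0: P0=I P1=I P2=M  mem[L0]=20
2. P1: load  L5  bus=[BusRd]  L5: P0=I P1=E P2=I  mem[L5]=50
3. P0: load  L1  bus=[BusRd]  L1: P0=E P1=I P2=I  mem[L1]=90
4. P2: load  L3  bus=[BusRd]  L3: P0=I P1=I P2=E  mem[L3]=20
5. P0: load  L3  bus=[BusRd]  L3: P0=S P1=I P2=S  mem[L3]=20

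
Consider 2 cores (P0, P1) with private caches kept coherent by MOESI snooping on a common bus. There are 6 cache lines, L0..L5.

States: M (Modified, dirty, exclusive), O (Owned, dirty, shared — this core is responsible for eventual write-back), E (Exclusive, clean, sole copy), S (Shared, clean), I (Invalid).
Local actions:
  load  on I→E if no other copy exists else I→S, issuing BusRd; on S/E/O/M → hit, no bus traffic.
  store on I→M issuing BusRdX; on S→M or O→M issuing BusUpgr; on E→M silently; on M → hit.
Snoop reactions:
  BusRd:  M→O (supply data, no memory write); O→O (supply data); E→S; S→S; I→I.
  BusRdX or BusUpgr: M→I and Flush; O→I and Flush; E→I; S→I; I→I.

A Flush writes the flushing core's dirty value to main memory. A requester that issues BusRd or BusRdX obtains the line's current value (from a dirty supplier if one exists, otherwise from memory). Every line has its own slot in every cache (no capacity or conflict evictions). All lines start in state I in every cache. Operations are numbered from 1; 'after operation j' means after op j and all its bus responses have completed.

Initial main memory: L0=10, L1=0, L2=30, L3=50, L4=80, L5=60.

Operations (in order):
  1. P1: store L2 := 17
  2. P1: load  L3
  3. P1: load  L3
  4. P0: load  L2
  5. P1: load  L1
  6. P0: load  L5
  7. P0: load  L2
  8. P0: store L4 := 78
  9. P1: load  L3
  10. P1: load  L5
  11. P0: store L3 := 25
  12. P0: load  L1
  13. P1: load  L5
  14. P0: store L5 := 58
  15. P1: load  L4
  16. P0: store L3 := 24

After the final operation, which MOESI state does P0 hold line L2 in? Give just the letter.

step 1: P1: store L2 := 17  ⟶  IM  (L2)  txn=BusRdX  M[L2]=30
step 2: P1: load  L3  ⟶  IE  (L3)  txn=BusRd  M[L3]=50
step 3: P1: load  L3  ⟶  IE  (L3)  txn=∅  M[L3]=50
step 4: P0: load  L2  ⟶  SO  (L2)  txn=BusRd  M[L2]=30
step 5: P1: load  L1  ⟶  IE  (L1)  txn=BusRd  M[L1]=0
step 6: P0: load  L5  ⟶  EI  (L5)  txn=BusRd  M[L5]=60
step 7: P0: load  L2  ⟶  SO  (L2)  txn=∅  M[L2]=30
step 8: P0: store L4 := 78  ⟶  MI  (L4)  txn=BusRdX  M[L4]=80
step 9: P1: load  L3  ⟶  IE  (L3)  txn=∅  M[L3]=50
step 10: P1: load  L5  ⟶  SS  (L5)  txn=BusRd  M[L5]=60
step 11: P0: store L3 := 25  ⟶  MI  (L3)  txn=BusRdX  M[L3]=50
step 12: P0: load  L1  ⟶  SS  (L1)  txn=BusRd  M[L1]=0
step 13: P1: load  L5  ⟶  SS  (L5)  txn=∅  M[L5]=60
step 14: P0: store L5 := 58  ⟶  MI  (L5)  txn=BusUpgr  M[L5]=60
step 15: P1: load  L4  ⟶  OS  (L4)  txn=BusRd  M[L4]=80
step 16: P0: store L3 := 24  ⟶  MI  (L3)  txn=∅  M[L3]=50

state = S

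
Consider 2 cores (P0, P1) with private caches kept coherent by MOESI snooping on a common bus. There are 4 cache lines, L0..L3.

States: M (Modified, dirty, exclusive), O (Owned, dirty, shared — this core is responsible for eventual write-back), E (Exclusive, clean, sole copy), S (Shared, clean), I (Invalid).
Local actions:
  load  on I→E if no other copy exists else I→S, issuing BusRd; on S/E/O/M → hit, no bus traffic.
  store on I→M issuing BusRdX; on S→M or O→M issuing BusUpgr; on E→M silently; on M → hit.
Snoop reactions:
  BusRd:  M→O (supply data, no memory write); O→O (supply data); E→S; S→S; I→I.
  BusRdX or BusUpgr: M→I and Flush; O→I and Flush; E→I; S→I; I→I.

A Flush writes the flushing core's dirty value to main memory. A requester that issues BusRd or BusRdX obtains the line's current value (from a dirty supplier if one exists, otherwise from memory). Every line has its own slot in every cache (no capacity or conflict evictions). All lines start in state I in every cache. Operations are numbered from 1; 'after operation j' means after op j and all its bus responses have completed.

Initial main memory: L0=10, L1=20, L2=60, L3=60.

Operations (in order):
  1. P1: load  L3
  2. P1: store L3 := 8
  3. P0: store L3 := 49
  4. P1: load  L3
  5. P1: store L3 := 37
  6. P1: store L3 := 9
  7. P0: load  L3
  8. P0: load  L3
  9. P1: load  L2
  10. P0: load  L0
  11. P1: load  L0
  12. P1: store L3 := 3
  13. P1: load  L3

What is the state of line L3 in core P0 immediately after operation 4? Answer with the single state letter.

state = O

[1] P1: load  L3 | P0:I, P1:E(60) | bus: BusRd
[2] P1: store L3 := 8 | P0:I, P1:M(8) | bus: none
[3] P0: store L3 := 49 | P0:M(49), P1:I | bus: BusRdX,Flush
[4] P1: load  L3 | P0:O(49), P1:S(49) | bus: BusRd
[5] P1: store L3 := 37 | P0:I, P1:M(37) | bus: BusUpgr,Flush
[6] P1: store L3 := 9 | P0:I, P1:M(9) | bus: none
[7] P0: load  L3 | P0:S(9), P1:O(9) | bus: BusRd
[8] P0: load  L3 | P0:S(9), P1:O(9) | bus: none
[9] P1: load  L2 | P0:I, P1:E(60) | bus: BusRd
[10] P0: load  L0 | P0:E(10), P1:I | bus: BusRd
[11] P1: load  L0 | P0:S(10), P1:S(10) | bus: BusRd
[12] P1: store L3 := 3 | P0:I, P1:M(3) | bus: BusUpgr
[13] P1: load  L3 | P0:I, P1:M(3) | bus: none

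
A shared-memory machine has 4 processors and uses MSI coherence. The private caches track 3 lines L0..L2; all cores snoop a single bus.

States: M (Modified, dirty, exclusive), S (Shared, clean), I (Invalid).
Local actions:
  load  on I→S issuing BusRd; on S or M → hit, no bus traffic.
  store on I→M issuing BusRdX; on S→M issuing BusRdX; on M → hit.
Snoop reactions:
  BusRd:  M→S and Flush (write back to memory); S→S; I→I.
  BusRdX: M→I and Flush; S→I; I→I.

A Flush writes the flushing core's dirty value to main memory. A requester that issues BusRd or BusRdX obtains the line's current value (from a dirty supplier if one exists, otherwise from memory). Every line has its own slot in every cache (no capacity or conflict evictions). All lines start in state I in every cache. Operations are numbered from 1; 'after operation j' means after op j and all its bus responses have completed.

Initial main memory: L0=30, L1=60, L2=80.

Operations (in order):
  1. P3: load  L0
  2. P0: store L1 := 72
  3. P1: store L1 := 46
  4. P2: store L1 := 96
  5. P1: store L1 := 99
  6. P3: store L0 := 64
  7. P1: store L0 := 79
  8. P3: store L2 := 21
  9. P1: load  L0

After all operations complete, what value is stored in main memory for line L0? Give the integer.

memory[L0] = 64

  op1 P3: load  L0 → I/I/I/S on L0; bus BusRd; mem=30
  op2 P0: store L1 := 72 → M/I/I/I on L1; bus BusRdX; mem=60
  op3 P1: store L1 := 46 → I/M/I/I on L1; bus BusRdX Flush; mem=72
  op4 P2: store L1 := 96 → I/I/M/I on L1; bus BusRdX Flush; mem=46
  op5 P1: store L1 := 99 → I/M/I/I on L1; bus BusRdX Flush; mem=96
  op6 P3: store L0 := 64 → I/I/I/M on L0; bus BusRdX; mem=30
  op7 P1: store L0 := 79 → I/M/I/I on L0; bus BusRdX Flush; mem=64
  op8 P3: store L2 := 21 → I/I/I/M on L2; bus BusRdX; mem=80
  op9 P1: load  L0 → I/M/I/I on L0; bus (none); mem=64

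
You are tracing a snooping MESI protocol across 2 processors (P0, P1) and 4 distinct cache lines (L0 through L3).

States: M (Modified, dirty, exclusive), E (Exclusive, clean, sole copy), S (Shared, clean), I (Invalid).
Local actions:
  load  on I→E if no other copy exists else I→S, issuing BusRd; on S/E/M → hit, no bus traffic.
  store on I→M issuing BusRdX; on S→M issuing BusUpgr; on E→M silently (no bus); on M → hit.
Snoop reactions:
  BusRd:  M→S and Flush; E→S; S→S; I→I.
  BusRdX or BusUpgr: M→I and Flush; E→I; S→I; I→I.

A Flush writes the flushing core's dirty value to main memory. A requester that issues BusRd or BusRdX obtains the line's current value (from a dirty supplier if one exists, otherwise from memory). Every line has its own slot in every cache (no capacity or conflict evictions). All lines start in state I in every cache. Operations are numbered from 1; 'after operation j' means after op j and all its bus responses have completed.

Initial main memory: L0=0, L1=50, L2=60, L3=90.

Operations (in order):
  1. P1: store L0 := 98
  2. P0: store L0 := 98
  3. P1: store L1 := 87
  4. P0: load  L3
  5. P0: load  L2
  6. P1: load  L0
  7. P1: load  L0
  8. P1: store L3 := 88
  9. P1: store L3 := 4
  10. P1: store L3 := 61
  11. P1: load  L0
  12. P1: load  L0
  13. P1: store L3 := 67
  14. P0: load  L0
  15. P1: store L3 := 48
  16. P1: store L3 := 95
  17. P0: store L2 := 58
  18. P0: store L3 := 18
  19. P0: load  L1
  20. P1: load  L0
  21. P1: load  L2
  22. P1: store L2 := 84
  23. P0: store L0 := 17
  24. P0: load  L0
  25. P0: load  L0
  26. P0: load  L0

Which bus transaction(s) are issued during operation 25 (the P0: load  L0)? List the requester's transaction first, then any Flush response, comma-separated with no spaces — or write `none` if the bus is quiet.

bus = none

  op1 P1: store L0 := 98 → I/M on L0; bus BusRdX; mem=0
  op2 P0: store L0 := 98 → M/I on L0; bus BusRdX Flush; mem=98
  op3 P1: store L1 := 87 → I/M on L1; bus BusRdX; mem=50
  op4 P0: load  L3 → E/I on L3; bus BusRd; mem=90
  op5 P0: load  L2 → E/I on L2; bus BusRd; mem=60
  op6 P1: load  L0 → S/S on L0; bus BusRd Flush; mem=98
  op7 P1: load  L0 → S/S on L0; bus (none); mem=98
  op8 P1: store L3 := 88 → I/M on L3; bus BusRdX; mem=90
  op9 P1: store L3 := 4 → I/M on L3; bus (none); mem=90
  op10 P1: store L3 := 61 → I/M on L3; bus (none); mem=90
  op11 P1: load  L0 → S/S on L0; bus (none); mem=98
  op12 P1: load  L0 → S/S on L0; bus (none); mem=98
  op13 P1: store L3 := 67 → I/M on L3; bus (none); mem=90
  op14 P0: load  L0 → S/S on L0; bus (none); mem=98
  op15 P1: store L3 := 48 → I/M on L3; bus (none); mem=90
  op16 P1: store L3 := 95 → I/M on L3; bus (none); mem=90
  op17 P0: store L2 := 58 → M/I on L2; bus (none); mem=60
  op18 P0: store L3 := 18 → M/I on L3; bus BusRdX Flush; mem=95
  op19 P0: load  L1 → S/S on L1; bus BusRd Flush; mem=87
  op20 P1: load  L0 → S/S on L0; bus (none); mem=98
  op21 P1: load  L2 → S/S on L2; bus BusRd Flush; mem=58
  op22 P1: store L2 := 84 → I/M on L2; bus BusUpgr; mem=58
  op23 P0: store L0 := 17 → M/I on L0; bus BusUpgr; mem=98
  op24 P0: load  L0 → M/I on L0; bus (none); mem=98
  op25 P0: load  L0 → M/I on L0; bus (none); mem=98
  op26 P0: load  L0 → M/I on L0; bus (none); mem=98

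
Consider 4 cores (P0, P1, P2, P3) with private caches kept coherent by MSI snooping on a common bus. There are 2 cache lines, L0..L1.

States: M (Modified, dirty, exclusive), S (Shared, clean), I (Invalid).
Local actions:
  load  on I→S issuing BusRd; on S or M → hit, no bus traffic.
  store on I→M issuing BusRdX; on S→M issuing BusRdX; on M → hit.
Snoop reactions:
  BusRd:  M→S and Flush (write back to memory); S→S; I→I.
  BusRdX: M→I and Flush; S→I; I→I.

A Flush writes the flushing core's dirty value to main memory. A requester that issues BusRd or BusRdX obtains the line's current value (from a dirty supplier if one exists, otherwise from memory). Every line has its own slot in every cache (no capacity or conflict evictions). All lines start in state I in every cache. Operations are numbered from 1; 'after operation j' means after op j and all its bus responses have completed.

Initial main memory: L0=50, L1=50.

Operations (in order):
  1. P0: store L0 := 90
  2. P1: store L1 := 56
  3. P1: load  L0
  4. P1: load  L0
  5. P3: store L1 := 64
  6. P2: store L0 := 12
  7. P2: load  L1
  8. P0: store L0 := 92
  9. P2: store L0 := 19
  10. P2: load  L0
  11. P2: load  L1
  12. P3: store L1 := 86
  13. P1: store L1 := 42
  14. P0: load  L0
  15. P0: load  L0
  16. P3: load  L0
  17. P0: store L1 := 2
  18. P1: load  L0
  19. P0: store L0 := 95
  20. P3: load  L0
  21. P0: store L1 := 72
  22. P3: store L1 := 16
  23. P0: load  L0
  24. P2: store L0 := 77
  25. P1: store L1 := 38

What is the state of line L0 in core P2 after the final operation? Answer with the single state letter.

1. P0: store L0 := 90  bus=[BusRdX]  L0: P0=M P1=I P2=I P3=I  mem[L0]=50
2. P1: store L1 := 56  bus=[BusRdX]  L1: P0=I P1=M P2=I P3=I  mem[L1]=50
3. P1: load  L0  bus=[BusRd,Flush]  L0: P0=S P1=S P2=I P3=I  mem[L0]=90
4. P1: load  L0  bus=[-]  L0: P0=S P1=S P2=I P3=I  mem[L0]=90
5. P3: store L1 := 64  bus=[BusRdX,Flush]  L1: P0=I P1=I P2=I P3=M  mem[L1]=56
6. P2: store L0 := 12  bus=[BusRdX]  L0: P0=I P1=I P2=M P3=I  mem[L0]=90
7. P2: load  L1  bus=[BusRd,Flush]  L1: P0=I P1=I P2=S P3=S  mem[L1]=64
8. P0: store L0 := 92  bus=[BusRdX,Flush]  L0: P0=M P1=I P2=I P3=I  mem[L0]=12
9. P2: store L0 := 19  bus=[BusRdX,Flush]  L0: P0=I P1=I P2=M P3=I  mem[L0]=92
10. P2: load  L0  bus=[-]  L0: P0=I P1=I P2=M P3=I  mem[L0]=92
11. P2: load  L1  bus=[-]  L1: P0=I P1=I P2=S P3=S  mem[L1]=64
12. P3: store L1 := 86  bus=[BusRdX]  L1: P0=I P1=I P2=I P3=M  mem[L1]=64
13. P1: store L1 := 42  bus=[BusRdX,Flush]  L1: P0=I P1=M P2=I P3=I  mem[L1]=86
14. P0: load  L0  bus=[BusRd,Flush]  L0: P0=S P1=I P2=S P3=I  mem[L0]=19
15. P0: load  L0  bus=[-]  L0: P0=S P1=I P2=S P3=I  mem[L0]=19
16. P3: load  L0  bus=[BusRd]  L0: P0=S P1=I P2=S P3=S  mem[L0]=19
17. P0: store L1 := 2  bus=[BusRdX,Flush]  L1: P0=M P1=I P2=I P3=I  mem[L1]=42
18. P1: load  L0  bus=[BusRd]  L0: P0=S P1=S P2=S P3=S  mem[L0]=19
19. P0: store L0 := 95  bus=[BusRdX]  L0: P0=M P1=I P2=I P3=I  mem[L0]=19
20. P3: load  L0  bus=[BusRd,Flush]  L0: P0=S P1=I P2=I P3=S  mem[L0]=95
21. P0: store L1 := 72  bus=[-]  L1: P0=M P1=I P2=I P3=I  mem[L1]=42
22. P3: store L1 := 16  bus=[BusRdX,Flush]  L1: P0=I P1=I P2=I P3=M  mem[L1]=72
23. P0: load  L0  bus=[-]  L0: P0=S P1=I P2=I P3=S  mem[L0]=95
24. P2: store L0 := 77  bus=[BusRdX]  L0: P0=I P1=I P2=M P3=I  mem[L0]=95
25. P1: store L1 := 38  bus=[BusRdX,Flush]  L1: P0=I P1=M P2=I P3=I  mem[L1]=16

state = M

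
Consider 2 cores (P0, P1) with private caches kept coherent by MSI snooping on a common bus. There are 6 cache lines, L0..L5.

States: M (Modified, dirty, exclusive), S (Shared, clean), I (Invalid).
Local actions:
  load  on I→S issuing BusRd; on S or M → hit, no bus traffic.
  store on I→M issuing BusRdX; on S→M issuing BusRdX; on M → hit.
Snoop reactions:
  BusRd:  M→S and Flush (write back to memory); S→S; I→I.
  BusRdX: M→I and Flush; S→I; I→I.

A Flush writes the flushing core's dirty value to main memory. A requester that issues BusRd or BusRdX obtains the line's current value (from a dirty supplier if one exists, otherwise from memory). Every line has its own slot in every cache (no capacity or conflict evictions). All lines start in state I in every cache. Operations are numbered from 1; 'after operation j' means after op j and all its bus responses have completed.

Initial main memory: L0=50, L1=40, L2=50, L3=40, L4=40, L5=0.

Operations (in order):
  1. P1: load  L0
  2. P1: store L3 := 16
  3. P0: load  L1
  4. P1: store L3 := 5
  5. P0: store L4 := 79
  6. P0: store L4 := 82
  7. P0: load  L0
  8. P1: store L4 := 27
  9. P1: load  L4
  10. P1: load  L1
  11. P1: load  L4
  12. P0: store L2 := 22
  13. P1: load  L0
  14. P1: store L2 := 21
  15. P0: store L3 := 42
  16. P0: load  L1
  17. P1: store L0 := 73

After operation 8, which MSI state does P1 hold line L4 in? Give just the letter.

  op1 P1: load  L0 → I/S on L0; bus BusRd; mem=50
  op2 P1: store L3 := 16 → I/M on L3; bus BusRdX; mem=40
  op3 P0: load  L1 → S/I on L1; bus BusRd; mem=40
  op4 P1: store L3 := 5 → I/M on L3; bus (none); mem=40
  op5 P0: store L4 := 79 → M/I on L4; bus BusRdX; mem=40
  op6 P0: store L4 := 82 → M/I on L4; bus (none); mem=40
  op7 P0: load  L0 → S/S on L0; bus BusRd; mem=50
  op8 P1: store L4 := 27 → I/M on L4; bus BusRdX Flush; mem=82
  op9 P1: load  L4 → I/M on L4; bus (none); mem=82
  op10 P1: load  L1 → S/S on L1; bus BusRd; mem=40
  op11 P1: load  L4 → I/M on L4; bus (none); mem=82
  op12 P0: store L2 := 22 → M/I on L2; bus BusRdX; mem=50
  op13 P1: load  L0 → S/S on L0; bus (none); mem=50
  op14 P1: store L2 := 21 → I/M on L2; bus BusRdX Flush; mem=22
  op15 P0: store L3 := 42 → M/I on L3; bus BusRdX Flush; mem=5
  op16 P0: load  L1 → S/S on L1; bus (none); mem=40
  op17 P1: store L0 := 73 → I/M on L0; bus BusRdX; mem=50

state = M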